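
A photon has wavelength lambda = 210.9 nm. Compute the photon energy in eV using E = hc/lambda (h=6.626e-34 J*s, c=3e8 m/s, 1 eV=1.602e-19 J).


E = hc / lambda
= (6.626e-34)(3e8) / (210.9e-9)
= 1.9878e-25 / 2.1090e-07
= 9.4253e-19 J
Converting to eV: 9.4253e-19 / 1.602e-19
= 5.8835 eV

5.8835


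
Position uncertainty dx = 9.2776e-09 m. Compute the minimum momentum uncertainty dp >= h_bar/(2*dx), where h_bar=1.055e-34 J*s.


dp = h_bar / (2 * dx)
= 1.055e-34 / (2 * 9.2776e-09)
= 1.055e-34 / 1.8555e-08
= 5.6857e-27 kg*m/s

5.6857e-27


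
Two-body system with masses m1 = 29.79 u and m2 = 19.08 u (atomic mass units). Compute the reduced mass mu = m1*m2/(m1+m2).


mu = m1 * m2 / (m1 + m2)
= 29.79 * 19.08 / (29.79 + 19.08)
= 568.3932 / 48.87
= 11.6307 u

11.6307


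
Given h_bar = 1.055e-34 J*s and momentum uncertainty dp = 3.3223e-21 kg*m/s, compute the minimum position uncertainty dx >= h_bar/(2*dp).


dx = h_bar / (2 * dp)
= 1.055e-34 / (2 * 3.3223e-21)
= 1.055e-34 / 6.6446e-21
= 1.5878e-14 m

1.5878e-14


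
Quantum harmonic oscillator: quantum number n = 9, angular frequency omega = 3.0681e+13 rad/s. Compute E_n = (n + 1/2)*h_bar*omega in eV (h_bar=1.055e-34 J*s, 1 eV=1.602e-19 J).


E = (n + 1/2) * h_bar * omega
= (9 + 0.5) * 1.055e-34 * 3.0681e+13
= 9.5 * 3.2368e-21
= 3.0750e-20 J
= 0.1919 eV

0.1919


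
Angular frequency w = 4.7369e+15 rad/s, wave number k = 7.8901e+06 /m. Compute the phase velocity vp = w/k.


vp = w / k
= 4.7369e+15 / 7.8901e+06
= 6.0036e+08 m/s

6.0036e+08


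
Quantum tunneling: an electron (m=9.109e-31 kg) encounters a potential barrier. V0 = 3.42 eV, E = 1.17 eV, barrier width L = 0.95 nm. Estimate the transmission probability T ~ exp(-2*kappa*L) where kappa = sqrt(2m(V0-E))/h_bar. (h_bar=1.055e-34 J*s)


V0 - E = 2.25 eV = 3.6045e-19 J
kappa = sqrt(2 * m * (V0-E)) / h_bar
= sqrt(2 * 9.109e-31 * 3.6045e-19) / 1.055e-34
= 7.6810e+09 /m
2*kappa*L = 2 * 7.6810e+09 * 0.95e-9
= 14.594
T = exp(-14.594) = 4.591042e-07

4.591042e-07


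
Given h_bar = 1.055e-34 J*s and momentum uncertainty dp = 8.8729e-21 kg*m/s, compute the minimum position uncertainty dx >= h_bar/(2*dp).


dx = h_bar / (2 * dp)
= 1.055e-34 / (2 * 8.8729e-21)
= 1.055e-34 / 1.7746e-20
= 5.9451e-15 m

5.9451e-15


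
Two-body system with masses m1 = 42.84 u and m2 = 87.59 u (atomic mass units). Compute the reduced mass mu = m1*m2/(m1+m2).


mu = m1 * m2 / (m1 + m2)
= 42.84 * 87.59 / (42.84 + 87.59)
= 3752.3556 / 130.43
= 28.7691 u

28.7691


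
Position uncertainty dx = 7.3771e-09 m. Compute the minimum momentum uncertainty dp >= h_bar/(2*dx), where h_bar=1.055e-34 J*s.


dp = h_bar / (2 * dx)
= 1.055e-34 / (2 * 7.3771e-09)
= 1.055e-34 / 1.4754e-08
= 7.1505e-27 kg*m/s

7.1505e-27


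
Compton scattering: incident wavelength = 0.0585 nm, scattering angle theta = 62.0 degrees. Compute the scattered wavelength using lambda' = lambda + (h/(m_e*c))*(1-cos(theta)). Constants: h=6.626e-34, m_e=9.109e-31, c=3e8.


Compton wavelength: h/(m_e*c) = 2.4247e-12 m
d_lambda = 2.4247e-12 * (1 - cos(62.0 deg))
= 2.4247e-12 * 0.530528
= 1.2864e-12 m = 0.001286 nm
lambda' = 0.0585 + 0.001286
= 0.059786 nm

0.059786


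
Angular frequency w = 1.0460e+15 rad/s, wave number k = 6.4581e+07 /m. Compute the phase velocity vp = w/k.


vp = w / k
= 1.0460e+15 / 6.4581e+07
= 1.6197e+07 m/s

1.6197e+07


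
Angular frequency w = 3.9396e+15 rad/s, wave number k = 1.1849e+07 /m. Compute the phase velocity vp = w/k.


vp = w / k
= 3.9396e+15 / 1.1849e+07
= 3.3248e+08 m/s

3.3248e+08


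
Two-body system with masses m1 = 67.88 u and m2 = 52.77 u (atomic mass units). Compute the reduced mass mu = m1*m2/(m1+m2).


mu = m1 * m2 / (m1 + m2)
= 67.88 * 52.77 / (67.88 + 52.77)
= 3582.0276 / 120.65
= 29.6894 u

29.6894


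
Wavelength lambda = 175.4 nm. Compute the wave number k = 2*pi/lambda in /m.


k = 2 * pi / lambda
= 6.2832 / (175.4e-9)
= 6.2832 / 1.7540e-07
= 3.5822e+07 /m

3.5822e+07


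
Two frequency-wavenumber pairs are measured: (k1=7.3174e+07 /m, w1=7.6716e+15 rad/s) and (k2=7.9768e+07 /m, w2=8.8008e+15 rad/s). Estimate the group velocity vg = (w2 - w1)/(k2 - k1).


vg = (w2 - w1) / (k2 - k1)
= (8.8008e+15 - 7.6716e+15) / (7.9768e+07 - 7.3174e+07)
= 1.1292e+15 / 6.5940e+06
= 1.7125e+08 m/s

1.7125e+08


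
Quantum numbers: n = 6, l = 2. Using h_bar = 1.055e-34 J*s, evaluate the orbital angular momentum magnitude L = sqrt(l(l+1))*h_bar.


L = sqrt(l*(l+1)) * h_bar
= sqrt(2 * 3) * 1.055e-34
= sqrt(6) * 1.055e-34
= 2.4495 * 1.055e-34
= 2.5842e-34 J*s

2.5842e-34


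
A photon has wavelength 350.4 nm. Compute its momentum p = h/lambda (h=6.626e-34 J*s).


p = h / lambda
= 6.626e-34 / (350.4e-9)
= 6.626e-34 / 3.5040e-07
= 1.8910e-27 kg*m/s

1.8910e-27


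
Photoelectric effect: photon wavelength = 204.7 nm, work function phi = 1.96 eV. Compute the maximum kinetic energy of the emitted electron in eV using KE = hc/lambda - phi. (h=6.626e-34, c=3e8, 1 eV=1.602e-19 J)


E_photon = hc / lambda
= (6.626e-34)(3e8) / (204.7e-9)
= 9.7108e-19 J
= 6.0617 eV
KE = E_photon - phi
= 6.0617 - 1.96
= 4.1017 eV

4.1017


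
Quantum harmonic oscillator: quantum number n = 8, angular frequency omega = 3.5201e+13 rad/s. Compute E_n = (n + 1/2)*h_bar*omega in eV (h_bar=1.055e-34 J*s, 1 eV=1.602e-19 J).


E = (n + 1/2) * h_bar * omega
= (8 + 0.5) * 1.055e-34 * 3.5201e+13
= 8.5 * 3.7137e-21
= 3.1566e-20 J
= 0.197 eV

0.197


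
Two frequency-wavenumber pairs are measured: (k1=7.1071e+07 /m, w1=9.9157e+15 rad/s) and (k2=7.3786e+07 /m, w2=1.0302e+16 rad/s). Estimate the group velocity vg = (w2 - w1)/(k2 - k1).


vg = (w2 - w1) / (k2 - k1)
= (1.0302e+16 - 9.9157e+15) / (7.3786e+07 - 7.1071e+07)
= 3.8630e+14 / 2.7150e+06
= 1.4228e+08 m/s

1.4228e+08


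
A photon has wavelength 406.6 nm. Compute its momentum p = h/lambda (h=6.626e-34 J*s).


p = h / lambda
= 6.626e-34 / (406.6e-9)
= 6.626e-34 / 4.0660e-07
= 1.6296e-27 kg*m/s

1.6296e-27


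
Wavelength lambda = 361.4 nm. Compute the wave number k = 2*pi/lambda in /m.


k = 2 * pi / lambda
= 6.2832 / (361.4e-9)
= 6.2832 / 3.6140e-07
= 1.7386e+07 /m

1.7386e+07


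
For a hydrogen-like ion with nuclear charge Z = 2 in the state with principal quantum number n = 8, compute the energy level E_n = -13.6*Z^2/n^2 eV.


E_n = -13.6 * Z^2 / n^2
= -13.6 * 2^2 / 8^2
= -13.6 * 4 / 64
= -0.85 eV

-0.85


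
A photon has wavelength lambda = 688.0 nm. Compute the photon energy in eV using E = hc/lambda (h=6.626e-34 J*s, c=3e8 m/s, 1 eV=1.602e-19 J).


E = hc / lambda
= (6.626e-34)(3e8) / (688.0e-9)
= 1.9878e-25 / 6.8800e-07
= 2.8892e-19 J
Converting to eV: 2.8892e-19 / 1.602e-19
= 1.8035 eV

1.8035


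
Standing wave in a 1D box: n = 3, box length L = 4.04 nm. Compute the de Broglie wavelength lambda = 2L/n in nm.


lambda = 2L / n
= 2 * 4.04 / 3
= 8.08 / 3
= 2.6933 nm

2.6933


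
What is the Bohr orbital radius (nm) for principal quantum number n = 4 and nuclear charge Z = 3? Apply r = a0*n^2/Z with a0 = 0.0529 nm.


r = a0 * n^2 / Z
= 0.0529 * 4^2 / 3
= 0.0529 * 16 / 3
= 0.2821 nm

0.2821


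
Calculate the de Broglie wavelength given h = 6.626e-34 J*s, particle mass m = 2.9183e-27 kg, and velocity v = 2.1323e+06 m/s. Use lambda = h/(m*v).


lambda = h / (m * v)
= 6.626e-34 / (2.9183e-27 * 2.1323e+06)
= 6.626e-34 / 6.2227e-21
= 1.0648e-13 m

1.0648e-13


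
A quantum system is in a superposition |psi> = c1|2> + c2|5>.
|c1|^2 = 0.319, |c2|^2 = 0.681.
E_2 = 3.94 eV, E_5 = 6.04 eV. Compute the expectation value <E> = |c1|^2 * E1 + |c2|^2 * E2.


<E> = |c1|^2 * E1 + |c2|^2 * E2
= 0.319 * 3.94 + 0.681 * 6.04
= 1.2569 + 4.1132
= 5.3701 eV

5.3701


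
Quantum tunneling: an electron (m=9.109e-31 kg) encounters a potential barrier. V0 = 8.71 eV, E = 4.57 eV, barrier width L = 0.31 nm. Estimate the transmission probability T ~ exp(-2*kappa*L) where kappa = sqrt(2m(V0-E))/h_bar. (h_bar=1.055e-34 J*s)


V0 - E = 4.14 eV = 6.6323e-19 J
kappa = sqrt(2 * m * (V0-E)) / h_bar
= sqrt(2 * 9.109e-31 * 6.6323e-19) / 1.055e-34
= 1.0419e+10 /m
2*kappa*L = 2 * 1.0419e+10 * 0.31e-9
= 6.4598
T = exp(-6.4598) = 1.565064e-03

1.565064e-03


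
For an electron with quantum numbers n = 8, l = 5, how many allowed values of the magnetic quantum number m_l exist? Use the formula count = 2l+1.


m_l ranges from -l to +l in integer steps
So m_l goes from -5 to +5
Count = 2l + 1 = 2*5 + 1
= 11

11


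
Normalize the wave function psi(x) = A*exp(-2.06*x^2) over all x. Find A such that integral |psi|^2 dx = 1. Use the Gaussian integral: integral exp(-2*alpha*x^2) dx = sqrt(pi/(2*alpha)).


integral |psi|^2 dx = A^2 * sqrt(pi/(2*alpha)) = 1
A^2 = sqrt(2*alpha/pi)
= sqrt(2 * 2.06 / pi)
= 1.14518
A = sqrt(1.14518)
= 1.0701

1.0701


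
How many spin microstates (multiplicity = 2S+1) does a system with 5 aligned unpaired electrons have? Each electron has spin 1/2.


Total spin S = N * (1/2) = 5 * 0.5 = 2.5
Spin multiplicity = 2S + 1
= 2 * 2.5 + 1
= 6

6


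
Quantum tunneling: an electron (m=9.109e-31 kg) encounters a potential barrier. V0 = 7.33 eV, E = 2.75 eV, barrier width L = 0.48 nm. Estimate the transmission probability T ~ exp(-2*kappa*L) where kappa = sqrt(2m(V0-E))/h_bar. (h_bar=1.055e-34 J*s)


V0 - E = 4.58 eV = 7.3372e-19 J
kappa = sqrt(2 * m * (V0-E)) / h_bar
= sqrt(2 * 9.109e-31 * 7.3372e-19) / 1.055e-34
= 1.0959e+10 /m
2*kappa*L = 2 * 1.0959e+10 * 0.48e-9
= 10.5204
T = exp(-10.5204) = 2.697983e-05

2.697983e-05


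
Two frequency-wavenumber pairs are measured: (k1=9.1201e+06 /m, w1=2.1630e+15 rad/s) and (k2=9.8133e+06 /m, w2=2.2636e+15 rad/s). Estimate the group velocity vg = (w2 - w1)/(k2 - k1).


vg = (w2 - w1) / (k2 - k1)
= (2.2636e+15 - 2.1630e+15) / (9.8133e+06 - 9.1201e+06)
= 1.0060e+14 / 6.9320e+05
= 1.4512e+08 m/s

1.4512e+08


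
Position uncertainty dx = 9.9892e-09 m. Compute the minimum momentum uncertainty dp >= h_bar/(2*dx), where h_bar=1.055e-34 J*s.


dp = h_bar / (2 * dx)
= 1.055e-34 / (2 * 9.9892e-09)
= 1.055e-34 / 1.9978e-08
= 5.2807e-27 kg*m/s

5.2807e-27


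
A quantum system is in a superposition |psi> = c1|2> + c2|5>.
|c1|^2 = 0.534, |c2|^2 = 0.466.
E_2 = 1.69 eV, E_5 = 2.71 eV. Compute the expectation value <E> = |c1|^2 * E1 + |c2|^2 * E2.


<E> = |c1|^2 * E1 + |c2|^2 * E2
= 0.534 * 1.69 + 0.466 * 2.71
= 0.9025 + 1.2629
= 2.1653 eV

2.1653


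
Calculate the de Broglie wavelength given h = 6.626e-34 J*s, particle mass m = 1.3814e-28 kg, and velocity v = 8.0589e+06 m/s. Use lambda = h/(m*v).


lambda = h / (m * v)
= 6.626e-34 / (1.3814e-28 * 8.0589e+06)
= 6.626e-34 / 1.1133e-21
= 5.9519e-13 m

5.9519e-13


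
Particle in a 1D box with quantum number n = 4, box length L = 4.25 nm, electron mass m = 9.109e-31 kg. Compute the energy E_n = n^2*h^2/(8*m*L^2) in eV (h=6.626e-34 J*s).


E = n^2 * h^2 / (8 * m * L^2)
= 4^2 * (6.626e-34)^2 / (8 * 9.109e-31 * (4.25e-9)^2)
= 16 * 4.3904e-67 / (8 * 9.109e-31 * 1.8063e-17)
= 5.3368e-20 J
= 0.3331 eV

0.3331


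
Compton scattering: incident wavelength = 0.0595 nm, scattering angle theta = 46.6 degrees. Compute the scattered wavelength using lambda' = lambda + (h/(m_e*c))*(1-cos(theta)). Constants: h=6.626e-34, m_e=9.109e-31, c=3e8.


Compton wavelength: h/(m_e*c) = 2.4247e-12 m
d_lambda = 2.4247e-12 * (1 - cos(46.6 deg))
= 2.4247e-12 * 0.312912
= 7.5872e-13 m = 0.000759 nm
lambda' = 0.0595 + 0.000759
= 0.060259 nm

0.060259


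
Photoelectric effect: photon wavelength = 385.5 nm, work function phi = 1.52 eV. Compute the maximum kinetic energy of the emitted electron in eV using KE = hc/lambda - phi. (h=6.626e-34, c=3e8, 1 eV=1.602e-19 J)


E_photon = hc / lambda
= (6.626e-34)(3e8) / (385.5e-9)
= 5.1564e-19 J
= 3.2187 eV
KE = E_photon - phi
= 3.2187 - 1.52
= 1.6987 eV

1.6987


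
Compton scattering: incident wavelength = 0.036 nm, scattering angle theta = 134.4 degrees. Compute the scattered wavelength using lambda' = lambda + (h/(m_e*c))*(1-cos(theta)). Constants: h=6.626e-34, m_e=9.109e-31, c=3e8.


Compton wavelength: h/(m_e*c) = 2.4247e-12 m
d_lambda = 2.4247e-12 * (1 - cos(134.4 deg))
= 2.4247e-12 * 1.699663
= 4.1212e-12 m = 0.004121 nm
lambda' = 0.036 + 0.004121
= 0.040121 nm

0.040121


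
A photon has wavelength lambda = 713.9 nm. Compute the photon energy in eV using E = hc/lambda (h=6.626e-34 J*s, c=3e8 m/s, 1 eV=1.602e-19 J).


E = hc / lambda
= (6.626e-34)(3e8) / (713.9e-9)
= 1.9878e-25 / 7.1390e-07
= 2.7844e-19 J
Converting to eV: 2.7844e-19 / 1.602e-19
= 1.7381 eV

1.7381


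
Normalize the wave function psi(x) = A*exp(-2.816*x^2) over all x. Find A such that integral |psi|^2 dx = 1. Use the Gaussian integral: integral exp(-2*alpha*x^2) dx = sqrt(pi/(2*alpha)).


integral |psi|^2 dx = A^2 * sqrt(pi/(2*alpha)) = 1
A^2 = sqrt(2*alpha/pi)
= sqrt(2 * 2.816 / pi)
= 1.338925
A = sqrt(1.338925)
= 1.1571

1.1571


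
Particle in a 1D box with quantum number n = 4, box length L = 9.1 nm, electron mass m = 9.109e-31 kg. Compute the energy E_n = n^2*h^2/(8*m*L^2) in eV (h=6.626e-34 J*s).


E = n^2 * h^2 / (8 * m * L^2)
= 4^2 * (6.626e-34)^2 / (8 * 9.109e-31 * (9.1e-9)^2)
= 16 * 4.3904e-67 / (8 * 9.109e-31 * 8.2810e-17)
= 1.1641e-20 J
= 0.0727 eV

0.0727


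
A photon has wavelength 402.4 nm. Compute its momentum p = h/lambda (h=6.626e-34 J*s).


p = h / lambda
= 6.626e-34 / (402.4e-9)
= 6.626e-34 / 4.0240e-07
= 1.6466e-27 kg*m/s

1.6466e-27


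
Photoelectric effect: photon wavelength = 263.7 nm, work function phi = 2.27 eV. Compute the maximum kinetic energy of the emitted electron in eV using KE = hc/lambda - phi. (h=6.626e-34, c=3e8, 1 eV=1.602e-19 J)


E_photon = hc / lambda
= (6.626e-34)(3e8) / (263.7e-9)
= 7.5381e-19 J
= 4.7054 eV
KE = E_photon - phi
= 4.7054 - 2.27
= 2.4354 eV

2.4354


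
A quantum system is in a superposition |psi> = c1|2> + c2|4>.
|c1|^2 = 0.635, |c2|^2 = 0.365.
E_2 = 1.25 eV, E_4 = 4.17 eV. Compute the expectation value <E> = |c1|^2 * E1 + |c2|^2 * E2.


<E> = |c1|^2 * E1 + |c2|^2 * E2
= 0.635 * 1.25 + 0.365 * 4.17
= 0.7937 + 1.522
= 2.3158 eV

2.3158


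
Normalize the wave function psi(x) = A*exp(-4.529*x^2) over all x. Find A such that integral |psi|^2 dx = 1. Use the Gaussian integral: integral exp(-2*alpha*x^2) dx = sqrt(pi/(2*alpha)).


integral |psi|^2 dx = A^2 * sqrt(pi/(2*alpha)) = 1
A^2 = sqrt(2*alpha/pi)
= sqrt(2 * 4.529 / pi)
= 1.698014
A = sqrt(1.698014)
= 1.3031

1.3031


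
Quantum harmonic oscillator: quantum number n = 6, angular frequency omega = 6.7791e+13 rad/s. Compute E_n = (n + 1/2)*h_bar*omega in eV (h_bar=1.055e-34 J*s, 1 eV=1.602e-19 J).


E = (n + 1/2) * h_bar * omega
= (6 + 0.5) * 1.055e-34 * 6.7791e+13
= 6.5 * 7.1520e-21
= 4.6488e-20 J
= 0.2902 eV

0.2902


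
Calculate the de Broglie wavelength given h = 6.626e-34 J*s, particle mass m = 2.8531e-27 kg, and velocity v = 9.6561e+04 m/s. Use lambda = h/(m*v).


lambda = h / (m * v)
= 6.626e-34 / (2.8531e-27 * 9.6561e+04)
= 6.626e-34 / 2.7550e-22
= 2.4051e-12 m

2.4051e-12


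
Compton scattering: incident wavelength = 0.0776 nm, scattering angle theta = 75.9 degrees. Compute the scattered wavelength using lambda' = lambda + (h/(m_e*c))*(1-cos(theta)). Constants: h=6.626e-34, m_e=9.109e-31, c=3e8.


Compton wavelength: h/(m_e*c) = 2.4247e-12 m
d_lambda = 2.4247e-12 * (1 - cos(75.9 deg))
= 2.4247e-12 * 0.756385
= 1.8340e-12 m = 0.001834 nm
lambda' = 0.0776 + 0.001834
= 0.079434 nm

0.079434


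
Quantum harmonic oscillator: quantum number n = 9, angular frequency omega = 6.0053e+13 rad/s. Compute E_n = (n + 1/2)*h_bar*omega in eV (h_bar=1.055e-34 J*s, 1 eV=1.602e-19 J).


E = (n + 1/2) * h_bar * omega
= (9 + 0.5) * 1.055e-34 * 6.0053e+13
= 9.5 * 6.3356e-21
= 6.0188e-20 J
= 0.3757 eV

0.3757


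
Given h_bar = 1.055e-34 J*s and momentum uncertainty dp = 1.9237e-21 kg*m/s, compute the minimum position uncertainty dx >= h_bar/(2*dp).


dx = h_bar / (2 * dp)
= 1.055e-34 / (2 * 1.9237e-21)
= 1.055e-34 / 3.8474e-21
= 2.7421e-14 m

2.7421e-14


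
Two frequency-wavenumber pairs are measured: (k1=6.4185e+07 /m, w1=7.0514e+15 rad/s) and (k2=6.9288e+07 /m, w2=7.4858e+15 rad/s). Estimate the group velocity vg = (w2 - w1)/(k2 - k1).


vg = (w2 - w1) / (k2 - k1)
= (7.4858e+15 - 7.0514e+15) / (6.9288e+07 - 6.4185e+07)
= 4.3440e+14 / 5.1030e+06
= 8.5126e+07 m/s

8.5126e+07


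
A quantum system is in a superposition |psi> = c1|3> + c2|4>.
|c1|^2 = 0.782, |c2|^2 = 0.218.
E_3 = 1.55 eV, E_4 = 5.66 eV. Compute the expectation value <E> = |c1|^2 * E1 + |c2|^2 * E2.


<E> = |c1|^2 * E1 + |c2|^2 * E2
= 0.782 * 1.55 + 0.218 * 5.66
= 1.2121 + 1.2339
= 2.446 eV

2.446


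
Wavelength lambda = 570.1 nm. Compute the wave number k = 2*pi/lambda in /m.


k = 2 * pi / lambda
= 6.2832 / (570.1e-9)
= 6.2832 / 5.7010e-07
= 1.1021e+07 /m

1.1021e+07


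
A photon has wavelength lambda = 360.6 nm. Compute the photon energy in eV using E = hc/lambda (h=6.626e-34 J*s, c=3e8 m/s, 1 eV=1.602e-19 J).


E = hc / lambda
= (6.626e-34)(3e8) / (360.6e-9)
= 1.9878e-25 / 3.6060e-07
= 5.5125e-19 J
Converting to eV: 5.5125e-19 / 1.602e-19
= 3.441 eV

3.441


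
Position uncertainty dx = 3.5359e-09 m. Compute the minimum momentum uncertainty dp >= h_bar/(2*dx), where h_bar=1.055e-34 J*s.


dp = h_bar / (2 * dx)
= 1.055e-34 / (2 * 3.5359e-09)
= 1.055e-34 / 7.0718e-09
= 1.4918e-26 kg*m/s

1.4918e-26


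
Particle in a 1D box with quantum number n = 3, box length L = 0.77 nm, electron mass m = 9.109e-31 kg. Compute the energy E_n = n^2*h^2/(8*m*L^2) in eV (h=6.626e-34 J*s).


E = n^2 * h^2 / (8 * m * L^2)
= 3^2 * (6.626e-34)^2 / (8 * 9.109e-31 * (0.77e-9)^2)
= 9 * 4.3904e-67 / (8 * 9.109e-31 * 5.9290e-19)
= 9.1454e-19 J
= 5.7087 eV

5.7087


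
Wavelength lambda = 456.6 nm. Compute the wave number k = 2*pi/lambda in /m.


k = 2 * pi / lambda
= 6.2832 / (456.6e-9)
= 6.2832 / 4.5660e-07
= 1.3761e+07 /m

1.3761e+07


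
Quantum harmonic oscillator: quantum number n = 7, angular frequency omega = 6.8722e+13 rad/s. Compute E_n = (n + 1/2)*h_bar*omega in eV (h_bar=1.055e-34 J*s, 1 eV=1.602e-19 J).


E = (n + 1/2) * h_bar * omega
= (7 + 0.5) * 1.055e-34 * 6.8722e+13
= 7.5 * 7.2502e-21
= 5.4376e-20 J
= 0.3394 eV

0.3394


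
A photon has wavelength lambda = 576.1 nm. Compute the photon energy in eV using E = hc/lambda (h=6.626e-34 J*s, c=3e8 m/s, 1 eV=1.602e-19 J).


E = hc / lambda
= (6.626e-34)(3e8) / (576.1e-9)
= 1.9878e-25 / 5.7610e-07
= 3.4504e-19 J
Converting to eV: 3.4504e-19 / 1.602e-19
= 2.1538 eV

2.1538


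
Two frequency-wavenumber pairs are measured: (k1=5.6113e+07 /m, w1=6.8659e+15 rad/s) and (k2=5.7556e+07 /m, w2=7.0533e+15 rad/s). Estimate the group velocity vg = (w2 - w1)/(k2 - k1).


vg = (w2 - w1) / (k2 - k1)
= (7.0533e+15 - 6.8659e+15) / (5.7556e+07 - 5.6113e+07)
= 1.8740e+14 / 1.4430e+06
= 1.2987e+08 m/s

1.2987e+08


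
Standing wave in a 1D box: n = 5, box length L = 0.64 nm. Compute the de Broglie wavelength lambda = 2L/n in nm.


lambda = 2L / n
= 2 * 0.64 / 5
= 1.28 / 5
= 0.256 nm

0.256


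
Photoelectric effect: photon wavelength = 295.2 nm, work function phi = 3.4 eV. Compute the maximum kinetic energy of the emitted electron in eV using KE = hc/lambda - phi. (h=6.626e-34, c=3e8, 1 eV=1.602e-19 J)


E_photon = hc / lambda
= (6.626e-34)(3e8) / (295.2e-9)
= 6.7337e-19 J
= 4.2033 eV
KE = E_photon - phi
= 4.2033 - 3.4
= 0.8033 eV

0.8033


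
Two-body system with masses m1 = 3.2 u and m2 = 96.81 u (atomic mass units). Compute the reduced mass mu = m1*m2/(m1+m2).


mu = m1 * m2 / (m1 + m2)
= 3.2 * 96.81 / (3.2 + 96.81)
= 309.792 / 100.01
= 3.0976 u

3.0976


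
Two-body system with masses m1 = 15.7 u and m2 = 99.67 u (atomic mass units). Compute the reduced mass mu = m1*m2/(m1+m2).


mu = m1 * m2 / (m1 + m2)
= 15.7 * 99.67 / (15.7 + 99.67)
= 1564.819 / 115.37
= 13.5635 u

13.5635


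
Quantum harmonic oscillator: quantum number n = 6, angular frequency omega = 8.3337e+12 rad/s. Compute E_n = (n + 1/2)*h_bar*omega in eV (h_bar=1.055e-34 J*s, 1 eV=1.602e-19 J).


E = (n + 1/2) * h_bar * omega
= (6 + 0.5) * 1.055e-34 * 8.3337e+12
= 6.5 * 8.7921e-22
= 5.7148e-21 J
= 0.0357 eV

0.0357


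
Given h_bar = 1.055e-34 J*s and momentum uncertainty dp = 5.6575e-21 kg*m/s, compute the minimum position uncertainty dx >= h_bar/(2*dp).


dx = h_bar / (2 * dp)
= 1.055e-34 / (2 * 5.6575e-21)
= 1.055e-34 / 1.1315e-20
= 9.3239e-15 m

9.3239e-15


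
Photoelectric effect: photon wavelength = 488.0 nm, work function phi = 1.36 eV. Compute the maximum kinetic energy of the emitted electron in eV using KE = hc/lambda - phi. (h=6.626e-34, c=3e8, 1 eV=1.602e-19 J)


E_photon = hc / lambda
= (6.626e-34)(3e8) / (488.0e-9)
= 4.0734e-19 J
= 2.5427 eV
KE = E_photon - phi
= 2.5427 - 1.36
= 1.1827 eV

1.1827


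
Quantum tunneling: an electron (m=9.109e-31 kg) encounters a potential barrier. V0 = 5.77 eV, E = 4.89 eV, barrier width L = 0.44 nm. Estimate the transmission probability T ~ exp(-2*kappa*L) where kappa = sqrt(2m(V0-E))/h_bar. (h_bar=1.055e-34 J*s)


V0 - E = 0.88 eV = 1.4098e-19 J
kappa = sqrt(2 * m * (V0-E)) / h_bar
= sqrt(2 * 9.109e-31 * 1.4098e-19) / 1.055e-34
= 4.8036e+09 /m
2*kappa*L = 2 * 4.8036e+09 * 0.44e-9
= 4.2272
T = exp(-4.2272) = 1.459314e-02

1.459314e-02


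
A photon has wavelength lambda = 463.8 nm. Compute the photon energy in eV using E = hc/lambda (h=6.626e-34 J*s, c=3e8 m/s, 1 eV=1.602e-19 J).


E = hc / lambda
= (6.626e-34)(3e8) / (463.8e-9)
= 1.9878e-25 / 4.6380e-07
= 4.2859e-19 J
Converting to eV: 4.2859e-19 / 1.602e-19
= 2.6753 eV

2.6753


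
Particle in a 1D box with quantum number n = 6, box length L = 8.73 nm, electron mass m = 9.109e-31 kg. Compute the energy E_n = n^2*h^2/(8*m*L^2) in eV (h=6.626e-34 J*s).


E = n^2 * h^2 / (8 * m * L^2)
= 6^2 * (6.626e-34)^2 / (8 * 9.109e-31 * (8.73e-9)^2)
= 36 * 4.3904e-67 / (8 * 9.109e-31 * 7.6213e-17)
= 2.8459e-20 J
= 0.1776 eV

0.1776


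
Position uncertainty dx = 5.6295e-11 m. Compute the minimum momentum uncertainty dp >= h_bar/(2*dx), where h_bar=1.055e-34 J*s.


dp = h_bar / (2 * dx)
= 1.055e-34 / (2 * 5.6295e-11)
= 1.055e-34 / 1.1259e-10
= 9.3703e-25 kg*m/s

9.3703e-25


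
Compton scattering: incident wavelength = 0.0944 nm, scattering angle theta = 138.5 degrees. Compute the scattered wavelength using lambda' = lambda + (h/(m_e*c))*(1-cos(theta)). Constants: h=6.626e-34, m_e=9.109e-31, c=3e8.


Compton wavelength: h/(m_e*c) = 2.4247e-12 m
d_lambda = 2.4247e-12 * (1 - cos(138.5 deg))
= 2.4247e-12 * 1.748956
= 4.2407e-12 m = 0.004241 nm
lambda' = 0.0944 + 0.004241
= 0.098641 nm

0.098641


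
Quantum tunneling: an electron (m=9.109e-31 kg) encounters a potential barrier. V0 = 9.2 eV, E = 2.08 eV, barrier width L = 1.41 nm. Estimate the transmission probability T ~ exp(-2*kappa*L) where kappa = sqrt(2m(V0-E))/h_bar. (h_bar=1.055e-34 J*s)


V0 - E = 7.12 eV = 1.1406e-18 J
kappa = sqrt(2 * m * (V0-E)) / h_bar
= sqrt(2 * 9.109e-31 * 1.1406e-18) / 1.055e-34
= 1.3664e+10 /m
2*kappa*L = 2 * 1.3664e+10 * 1.41e-9
= 38.5317
T = exp(-38.5317) = 1.844558e-17

1.844558e-17


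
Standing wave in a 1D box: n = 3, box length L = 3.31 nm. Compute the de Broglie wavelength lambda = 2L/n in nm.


lambda = 2L / n
= 2 * 3.31 / 3
= 6.62 / 3
= 2.2067 nm

2.2067


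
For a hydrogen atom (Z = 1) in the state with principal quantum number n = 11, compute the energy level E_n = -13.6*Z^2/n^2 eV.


E_n = -13.6 * Z^2 / n^2
= -13.6 * 1^2 / 11^2
= -13.6 * 1 / 121
= -0.1124 eV

-0.1124


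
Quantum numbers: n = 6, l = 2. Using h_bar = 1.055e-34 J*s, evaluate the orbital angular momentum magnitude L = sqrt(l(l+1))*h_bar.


L = sqrt(l*(l+1)) * h_bar
= sqrt(2 * 3) * 1.055e-34
= sqrt(6) * 1.055e-34
= 2.4495 * 1.055e-34
= 2.5842e-34 J*s

2.5842e-34


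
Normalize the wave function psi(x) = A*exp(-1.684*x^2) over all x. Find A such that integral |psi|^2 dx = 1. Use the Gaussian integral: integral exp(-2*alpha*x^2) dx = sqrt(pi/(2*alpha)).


integral |psi|^2 dx = A^2 * sqrt(pi/(2*alpha)) = 1
A^2 = sqrt(2*alpha/pi)
= sqrt(2 * 1.684 / pi)
= 1.035407
A = sqrt(1.035407)
= 1.0175

1.0175


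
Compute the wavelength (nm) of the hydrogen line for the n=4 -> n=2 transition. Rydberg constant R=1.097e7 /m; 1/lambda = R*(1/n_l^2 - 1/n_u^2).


1/lambda = R * (1/n_l^2 - 1/n_u^2)
= 1.097e7 * (1/2^2 - 1/4^2)
= 1.097e7 * (0.25 - 0.0625)
= 1.097e7 * 0.1875
= 2.0569e+06 /m
lambda = 1 / 2.0569e+06 = 486.1744 nm

486.1744


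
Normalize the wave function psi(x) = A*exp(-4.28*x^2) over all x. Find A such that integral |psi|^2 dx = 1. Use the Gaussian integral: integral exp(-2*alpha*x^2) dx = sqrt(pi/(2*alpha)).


integral |psi|^2 dx = A^2 * sqrt(pi/(2*alpha)) = 1
A^2 = sqrt(2*alpha/pi)
= sqrt(2 * 4.28 / pi)
= 1.650676
A = sqrt(1.650676)
= 1.2848

1.2848


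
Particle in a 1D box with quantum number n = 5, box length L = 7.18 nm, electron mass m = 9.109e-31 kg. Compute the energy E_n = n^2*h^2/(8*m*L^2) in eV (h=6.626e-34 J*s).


E = n^2 * h^2 / (8 * m * L^2)
= 5^2 * (6.626e-34)^2 / (8 * 9.109e-31 * (7.18e-9)^2)
= 25 * 4.3904e-67 / (8 * 9.109e-31 * 5.1552e-17)
= 2.9217e-20 J
= 0.1824 eV

0.1824


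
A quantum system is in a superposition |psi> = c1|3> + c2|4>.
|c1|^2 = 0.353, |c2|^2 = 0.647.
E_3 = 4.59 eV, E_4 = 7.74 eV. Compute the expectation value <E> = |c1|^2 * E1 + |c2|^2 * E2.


<E> = |c1|^2 * E1 + |c2|^2 * E2
= 0.353 * 4.59 + 0.647 * 7.74
= 1.6203 + 5.0078
= 6.628 eV

6.628


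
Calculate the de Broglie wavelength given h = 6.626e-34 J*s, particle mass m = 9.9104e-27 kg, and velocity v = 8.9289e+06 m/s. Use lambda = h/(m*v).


lambda = h / (m * v)
= 6.626e-34 / (9.9104e-27 * 8.9289e+06)
= 6.626e-34 / 8.8489e-20
= 7.4879e-15 m

7.4879e-15


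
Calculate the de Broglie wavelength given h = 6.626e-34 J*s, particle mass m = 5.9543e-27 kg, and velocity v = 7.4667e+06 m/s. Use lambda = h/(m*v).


lambda = h / (m * v)
= 6.626e-34 / (5.9543e-27 * 7.4667e+06)
= 6.626e-34 / 4.4459e-20
= 1.4904e-14 m

1.4904e-14


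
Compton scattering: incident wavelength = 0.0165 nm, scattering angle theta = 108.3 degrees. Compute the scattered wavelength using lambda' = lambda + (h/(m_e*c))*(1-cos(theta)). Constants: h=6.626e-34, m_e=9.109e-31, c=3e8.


Compton wavelength: h/(m_e*c) = 2.4247e-12 m
d_lambda = 2.4247e-12 * (1 - cos(108.3 deg))
= 2.4247e-12 * 1.313992
= 3.1860e-12 m = 0.003186 nm
lambda' = 0.0165 + 0.003186
= 0.019686 nm

0.019686


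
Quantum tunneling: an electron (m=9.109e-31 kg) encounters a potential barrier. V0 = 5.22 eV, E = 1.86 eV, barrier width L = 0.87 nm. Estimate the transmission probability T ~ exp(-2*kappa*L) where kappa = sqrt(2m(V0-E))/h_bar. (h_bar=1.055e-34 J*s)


V0 - E = 3.36 eV = 5.3827e-19 J
kappa = sqrt(2 * m * (V0-E)) / h_bar
= sqrt(2 * 9.109e-31 * 5.3827e-19) / 1.055e-34
= 9.3864e+09 /m
2*kappa*L = 2 * 9.3864e+09 * 0.87e-9
= 16.3323
T = exp(-16.3323) = 8.071627e-08

8.071627e-08


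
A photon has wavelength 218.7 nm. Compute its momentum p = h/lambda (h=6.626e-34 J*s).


p = h / lambda
= 6.626e-34 / (218.7e-9)
= 6.626e-34 / 2.1870e-07
= 3.0297e-27 kg*m/s

3.0297e-27


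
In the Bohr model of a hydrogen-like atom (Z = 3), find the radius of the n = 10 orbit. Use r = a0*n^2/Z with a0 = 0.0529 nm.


r = a0 * n^2 / Z
= 0.0529 * 10^2 / 3
= 0.0529 * 100 / 3
= 1.7633 nm

1.7633


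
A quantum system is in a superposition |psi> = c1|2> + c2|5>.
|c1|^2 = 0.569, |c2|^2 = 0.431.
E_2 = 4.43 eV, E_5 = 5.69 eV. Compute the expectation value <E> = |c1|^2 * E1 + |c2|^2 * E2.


<E> = |c1|^2 * E1 + |c2|^2 * E2
= 0.569 * 4.43 + 0.431 * 5.69
= 2.5207 + 2.4524
= 4.9731 eV

4.9731


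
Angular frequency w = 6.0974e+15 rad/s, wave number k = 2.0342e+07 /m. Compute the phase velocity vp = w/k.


vp = w / k
= 6.0974e+15 / 2.0342e+07
= 2.9974e+08 m/s

2.9974e+08


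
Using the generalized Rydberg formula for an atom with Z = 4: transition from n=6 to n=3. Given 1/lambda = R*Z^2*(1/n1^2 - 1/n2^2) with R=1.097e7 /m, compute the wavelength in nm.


1/lambda = R * Z^2 * (1/n1^2 - 1/n2^2)
= 1.097e7 * 4^2 * (1/3^2 - 1/6^2)
= 1.097e7 * 16 * (0.111111 - 0.027778)
= 1.4627e+07 /m
lambda = 1 / 1.4627e+07
= 68.3683 nm

68.3683


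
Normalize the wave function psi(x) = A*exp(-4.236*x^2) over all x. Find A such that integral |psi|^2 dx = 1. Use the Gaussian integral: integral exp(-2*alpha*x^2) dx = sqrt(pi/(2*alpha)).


integral |psi|^2 dx = A^2 * sqrt(pi/(2*alpha)) = 1
A^2 = sqrt(2*alpha/pi)
= sqrt(2 * 4.236 / pi)
= 1.64217
A = sqrt(1.64217)
= 1.2815

1.2815


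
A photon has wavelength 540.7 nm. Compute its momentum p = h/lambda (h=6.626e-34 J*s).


p = h / lambda
= 6.626e-34 / (540.7e-9)
= 6.626e-34 / 5.4070e-07
= 1.2254e-27 kg*m/s

1.2254e-27


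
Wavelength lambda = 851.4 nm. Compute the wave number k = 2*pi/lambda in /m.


k = 2 * pi / lambda
= 6.2832 / (851.4e-9)
= 6.2832 / 8.5140e-07
= 7.3798e+06 /m

7.3798e+06


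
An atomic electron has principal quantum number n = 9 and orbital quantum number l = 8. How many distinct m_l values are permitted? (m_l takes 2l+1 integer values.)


m_l ranges from -l to +l in integer steps
So m_l goes from -8 to +8
Count = 2l + 1 = 2*8 + 1
= 17

17


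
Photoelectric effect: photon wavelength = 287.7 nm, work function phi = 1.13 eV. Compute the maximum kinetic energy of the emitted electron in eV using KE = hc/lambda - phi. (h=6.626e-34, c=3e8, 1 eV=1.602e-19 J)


E_photon = hc / lambda
= (6.626e-34)(3e8) / (287.7e-9)
= 6.9093e-19 J
= 4.3129 eV
KE = E_photon - phi
= 4.3129 - 1.13
= 3.1829 eV

3.1829


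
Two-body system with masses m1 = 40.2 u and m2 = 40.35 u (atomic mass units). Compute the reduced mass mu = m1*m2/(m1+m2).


mu = m1 * m2 / (m1 + m2)
= 40.2 * 40.35 / (40.2 + 40.35)
= 1622.07 / 80.55
= 20.1374 u

20.1374


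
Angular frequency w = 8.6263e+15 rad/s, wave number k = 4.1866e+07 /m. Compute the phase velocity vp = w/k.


vp = w / k
= 8.6263e+15 / 4.1866e+07
= 2.0605e+08 m/s

2.0605e+08


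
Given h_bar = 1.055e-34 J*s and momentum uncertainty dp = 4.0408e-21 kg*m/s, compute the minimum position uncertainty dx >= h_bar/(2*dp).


dx = h_bar / (2 * dp)
= 1.055e-34 / (2 * 4.0408e-21)
= 1.055e-34 / 8.0816e-21
= 1.3054e-14 m

1.3054e-14


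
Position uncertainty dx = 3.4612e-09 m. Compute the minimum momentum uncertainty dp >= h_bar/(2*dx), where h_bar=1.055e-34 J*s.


dp = h_bar / (2 * dx)
= 1.055e-34 / (2 * 3.4612e-09)
= 1.055e-34 / 6.9224e-09
= 1.5240e-26 kg*m/s

1.5240e-26


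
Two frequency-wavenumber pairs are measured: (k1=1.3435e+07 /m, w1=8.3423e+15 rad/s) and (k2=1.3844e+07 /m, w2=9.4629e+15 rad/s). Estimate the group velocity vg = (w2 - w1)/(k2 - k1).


vg = (w2 - w1) / (k2 - k1)
= (9.4629e+15 - 8.3423e+15) / (1.3844e+07 - 1.3435e+07)
= 1.1206e+15 / 4.0900e+05
= 2.7399e+09 m/s

2.7399e+09


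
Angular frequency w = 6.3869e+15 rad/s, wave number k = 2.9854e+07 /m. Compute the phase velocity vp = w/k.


vp = w / k
= 6.3869e+15 / 2.9854e+07
= 2.1394e+08 m/s

2.1394e+08


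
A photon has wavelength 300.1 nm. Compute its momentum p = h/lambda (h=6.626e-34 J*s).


p = h / lambda
= 6.626e-34 / (300.1e-9)
= 6.626e-34 / 3.0010e-07
= 2.2079e-27 kg*m/s

2.2079e-27


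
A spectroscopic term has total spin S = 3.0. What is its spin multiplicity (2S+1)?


Spin multiplicity = 2S + 1
= 2 * 3.0 + 1
= 6.0 + 1
= 7

7


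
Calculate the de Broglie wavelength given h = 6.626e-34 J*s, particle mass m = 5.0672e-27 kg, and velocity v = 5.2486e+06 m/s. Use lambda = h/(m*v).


lambda = h / (m * v)
= 6.626e-34 / (5.0672e-27 * 5.2486e+06)
= 6.626e-34 / 2.6596e-20
= 2.4914e-14 m

2.4914e-14


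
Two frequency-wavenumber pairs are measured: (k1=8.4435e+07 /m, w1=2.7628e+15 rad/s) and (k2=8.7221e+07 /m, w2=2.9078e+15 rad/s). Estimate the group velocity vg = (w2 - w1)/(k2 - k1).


vg = (w2 - w1) / (k2 - k1)
= (2.9078e+15 - 2.7628e+15) / (8.7221e+07 - 8.4435e+07)
= 1.4500e+14 / 2.7860e+06
= 5.2046e+07 m/s

5.2046e+07


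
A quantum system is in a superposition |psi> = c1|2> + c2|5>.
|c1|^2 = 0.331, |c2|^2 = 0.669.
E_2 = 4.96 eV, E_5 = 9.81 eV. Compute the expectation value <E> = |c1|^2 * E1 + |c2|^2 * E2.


<E> = |c1|^2 * E1 + |c2|^2 * E2
= 0.331 * 4.96 + 0.669 * 9.81
= 1.6418 + 6.5629
= 8.2047 eV

8.2047


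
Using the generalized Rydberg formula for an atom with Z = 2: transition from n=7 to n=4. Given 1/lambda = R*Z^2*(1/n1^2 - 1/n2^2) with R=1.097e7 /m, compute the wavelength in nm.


1/lambda = R * Z^2 * (1/n1^2 - 1/n2^2)
= 1.097e7 * 2^2 * (1/4^2 - 1/7^2)
= 1.097e7 * 4 * (0.0625 - 0.020408)
= 1.8470e+06 /m
lambda = 1 / 1.8470e+06
= 541.4215 nm

541.4215


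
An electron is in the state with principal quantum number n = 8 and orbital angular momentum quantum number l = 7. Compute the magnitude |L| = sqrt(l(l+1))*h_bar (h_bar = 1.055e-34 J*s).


L = sqrt(l*(l+1)) * h_bar
= sqrt(7 * 8) * 1.055e-34
= sqrt(56) * 1.055e-34
= 7.4833 * 1.055e-34
= 7.8949e-34 J*s

7.8949e-34


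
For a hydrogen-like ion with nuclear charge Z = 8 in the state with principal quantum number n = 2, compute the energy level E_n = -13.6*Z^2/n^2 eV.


E_n = -13.6 * Z^2 / n^2
= -13.6 * 8^2 / 2^2
= -13.6 * 64 / 4
= -217.6 eV

-217.6


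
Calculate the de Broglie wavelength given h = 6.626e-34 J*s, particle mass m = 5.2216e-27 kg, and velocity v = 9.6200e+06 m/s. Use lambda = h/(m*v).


lambda = h / (m * v)
= 6.626e-34 / (5.2216e-27 * 9.6200e+06)
= 6.626e-34 / 5.0232e-20
= 1.3191e-14 m

1.3191e-14


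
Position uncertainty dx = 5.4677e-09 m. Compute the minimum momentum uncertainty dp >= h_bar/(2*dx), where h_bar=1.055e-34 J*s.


dp = h_bar / (2 * dx)
= 1.055e-34 / (2 * 5.4677e-09)
= 1.055e-34 / 1.0935e-08
= 9.6476e-27 kg*m/s

9.6476e-27


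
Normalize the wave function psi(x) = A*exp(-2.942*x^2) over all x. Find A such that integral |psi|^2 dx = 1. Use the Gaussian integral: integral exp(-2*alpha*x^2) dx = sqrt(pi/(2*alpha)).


integral |psi|^2 dx = A^2 * sqrt(pi/(2*alpha)) = 1
A^2 = sqrt(2*alpha/pi)
= sqrt(2 * 2.942 / pi)
= 1.368552
A = sqrt(1.368552)
= 1.1699

1.1699


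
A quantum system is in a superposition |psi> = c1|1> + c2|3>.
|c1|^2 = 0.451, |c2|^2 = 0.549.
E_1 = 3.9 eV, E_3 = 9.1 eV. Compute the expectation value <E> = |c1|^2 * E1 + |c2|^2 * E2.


<E> = |c1|^2 * E1 + |c2|^2 * E2
= 0.451 * 3.9 + 0.549 * 9.1
= 1.7589 + 4.9959
= 6.7548 eV

6.7548


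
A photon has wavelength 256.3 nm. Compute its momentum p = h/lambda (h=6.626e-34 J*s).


p = h / lambda
= 6.626e-34 / (256.3e-9)
= 6.626e-34 / 2.5630e-07
= 2.5853e-27 kg*m/s

2.5853e-27


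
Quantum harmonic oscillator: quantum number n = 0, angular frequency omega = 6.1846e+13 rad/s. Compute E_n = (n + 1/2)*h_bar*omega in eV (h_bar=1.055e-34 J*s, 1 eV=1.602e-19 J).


E = (n + 1/2) * h_bar * omega
= (0 + 0.5) * 1.055e-34 * 6.1846e+13
= 0.5 * 6.5248e-21
= 3.2624e-21 J
= 0.0204 eV

0.0204


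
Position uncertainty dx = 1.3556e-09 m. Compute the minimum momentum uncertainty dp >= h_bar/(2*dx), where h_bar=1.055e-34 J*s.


dp = h_bar / (2 * dx)
= 1.055e-34 / (2 * 1.3556e-09)
= 1.055e-34 / 2.7112e-09
= 3.8913e-26 kg*m/s

3.8913e-26


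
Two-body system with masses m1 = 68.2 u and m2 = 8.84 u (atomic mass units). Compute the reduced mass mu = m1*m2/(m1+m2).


mu = m1 * m2 / (m1 + m2)
= 68.2 * 8.84 / (68.2 + 8.84)
= 602.888 / 77.04
= 7.8256 u

7.8256


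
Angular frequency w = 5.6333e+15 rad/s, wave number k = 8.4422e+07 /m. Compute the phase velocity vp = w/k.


vp = w / k
= 5.6333e+15 / 8.4422e+07
= 6.6728e+07 m/s

6.6728e+07


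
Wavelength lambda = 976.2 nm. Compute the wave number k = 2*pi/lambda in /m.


k = 2 * pi / lambda
= 6.2832 / (976.2e-9)
= 6.2832 / 9.7620e-07
= 6.4364e+06 /m

6.4364e+06


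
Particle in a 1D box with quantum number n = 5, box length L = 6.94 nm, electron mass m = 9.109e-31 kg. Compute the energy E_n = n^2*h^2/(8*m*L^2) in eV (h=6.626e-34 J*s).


E = n^2 * h^2 / (8 * m * L^2)
= 5^2 * (6.626e-34)^2 / (8 * 9.109e-31 * (6.94e-9)^2)
= 25 * 4.3904e-67 / (8 * 9.109e-31 * 4.8164e-17)
= 3.1273e-20 J
= 0.1952 eV

0.1952


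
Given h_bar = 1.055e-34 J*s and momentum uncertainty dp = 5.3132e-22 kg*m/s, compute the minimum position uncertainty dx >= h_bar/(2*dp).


dx = h_bar / (2 * dp)
= 1.055e-34 / (2 * 5.3132e-22)
= 1.055e-34 / 1.0626e-21
= 9.9281e-14 m

9.9281e-14


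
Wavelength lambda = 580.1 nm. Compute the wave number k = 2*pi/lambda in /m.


k = 2 * pi / lambda
= 6.2832 / (580.1e-9)
= 6.2832 / 5.8010e-07
= 1.0831e+07 /m

1.0831e+07


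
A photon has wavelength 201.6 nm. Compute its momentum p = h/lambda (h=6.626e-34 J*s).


p = h / lambda
= 6.626e-34 / (201.6e-9)
= 6.626e-34 / 2.0160e-07
= 3.2867e-27 kg*m/s

3.2867e-27


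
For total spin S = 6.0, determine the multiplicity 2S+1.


Spin multiplicity = 2S + 1
= 2 * 6.0 + 1
= 12.0 + 1
= 13

13


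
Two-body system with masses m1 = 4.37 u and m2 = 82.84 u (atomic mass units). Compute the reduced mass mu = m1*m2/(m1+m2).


mu = m1 * m2 / (m1 + m2)
= 4.37 * 82.84 / (4.37 + 82.84)
= 362.0108 / 87.21
= 4.151 u

4.151


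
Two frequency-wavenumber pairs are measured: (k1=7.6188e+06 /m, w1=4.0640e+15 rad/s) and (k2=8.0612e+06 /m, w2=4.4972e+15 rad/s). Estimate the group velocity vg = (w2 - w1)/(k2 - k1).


vg = (w2 - w1) / (k2 - k1)
= (4.4972e+15 - 4.0640e+15) / (8.0612e+06 - 7.6188e+06)
= 4.3320e+14 / 4.4240e+05
= 9.7920e+08 m/s

9.7920e+08


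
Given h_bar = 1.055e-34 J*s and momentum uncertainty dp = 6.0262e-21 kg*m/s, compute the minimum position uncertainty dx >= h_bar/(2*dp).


dx = h_bar / (2 * dp)
= 1.055e-34 / (2 * 6.0262e-21)
= 1.055e-34 / 1.2052e-20
= 8.7534e-15 m

8.7534e-15


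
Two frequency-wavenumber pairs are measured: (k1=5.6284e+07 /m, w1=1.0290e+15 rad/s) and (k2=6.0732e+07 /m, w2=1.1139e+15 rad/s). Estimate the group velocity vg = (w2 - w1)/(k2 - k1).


vg = (w2 - w1) / (k2 - k1)
= (1.1139e+15 - 1.0290e+15) / (6.0732e+07 - 5.6284e+07)
= 8.4900e+13 / 4.4480e+06
= 1.9087e+07 m/s

1.9087e+07


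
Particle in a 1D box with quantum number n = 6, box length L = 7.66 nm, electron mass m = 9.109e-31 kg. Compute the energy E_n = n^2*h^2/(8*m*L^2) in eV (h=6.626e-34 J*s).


E = n^2 * h^2 / (8 * m * L^2)
= 6^2 * (6.626e-34)^2 / (8 * 9.109e-31 * (7.66e-9)^2)
= 36 * 4.3904e-67 / (8 * 9.109e-31 * 5.8676e-17)
= 3.6965e-20 J
= 0.2307 eV

0.2307


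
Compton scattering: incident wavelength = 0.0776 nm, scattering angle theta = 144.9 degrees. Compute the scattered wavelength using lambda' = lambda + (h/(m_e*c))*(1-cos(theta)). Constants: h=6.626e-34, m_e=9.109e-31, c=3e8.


Compton wavelength: h/(m_e*c) = 2.4247e-12 m
d_lambda = 2.4247e-12 * (1 - cos(144.9 deg))
= 2.4247e-12 * 1.81815
= 4.4085e-12 m = 0.004408 nm
lambda' = 0.0776 + 0.004408
= 0.082008 nm

0.082008


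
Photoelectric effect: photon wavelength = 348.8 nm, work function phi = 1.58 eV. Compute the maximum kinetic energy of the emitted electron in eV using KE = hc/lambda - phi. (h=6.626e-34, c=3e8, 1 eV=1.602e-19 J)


E_photon = hc / lambda
= (6.626e-34)(3e8) / (348.8e-9)
= 5.6990e-19 J
= 3.5574 eV
KE = E_photon - phi
= 3.5574 - 1.58
= 1.9774 eV

1.9774


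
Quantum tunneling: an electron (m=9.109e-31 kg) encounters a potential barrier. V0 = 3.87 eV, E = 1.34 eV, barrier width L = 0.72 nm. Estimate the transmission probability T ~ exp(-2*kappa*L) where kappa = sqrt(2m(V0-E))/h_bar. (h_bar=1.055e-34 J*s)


V0 - E = 2.53 eV = 4.0531e-19 J
kappa = sqrt(2 * m * (V0-E)) / h_bar
= sqrt(2 * 9.109e-31 * 4.0531e-19) / 1.055e-34
= 8.1450e+09 /m
2*kappa*L = 2 * 8.1450e+09 * 0.72e-9
= 11.7288
T = exp(-11.7288) = 8.058730e-06

8.058730e-06


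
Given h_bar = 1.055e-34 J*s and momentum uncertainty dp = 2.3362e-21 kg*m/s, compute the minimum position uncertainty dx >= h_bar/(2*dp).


dx = h_bar / (2 * dp)
= 1.055e-34 / (2 * 2.3362e-21)
= 1.055e-34 / 4.6724e-21
= 2.2579e-14 m

2.2579e-14


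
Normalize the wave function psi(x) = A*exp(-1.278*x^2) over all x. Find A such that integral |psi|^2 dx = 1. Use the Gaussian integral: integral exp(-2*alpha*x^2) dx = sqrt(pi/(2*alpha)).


integral |psi|^2 dx = A^2 * sqrt(pi/(2*alpha)) = 1
A^2 = sqrt(2*alpha/pi)
= sqrt(2 * 1.278 / pi)
= 0.901998
A = sqrt(0.901998)
= 0.9497

0.9497
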